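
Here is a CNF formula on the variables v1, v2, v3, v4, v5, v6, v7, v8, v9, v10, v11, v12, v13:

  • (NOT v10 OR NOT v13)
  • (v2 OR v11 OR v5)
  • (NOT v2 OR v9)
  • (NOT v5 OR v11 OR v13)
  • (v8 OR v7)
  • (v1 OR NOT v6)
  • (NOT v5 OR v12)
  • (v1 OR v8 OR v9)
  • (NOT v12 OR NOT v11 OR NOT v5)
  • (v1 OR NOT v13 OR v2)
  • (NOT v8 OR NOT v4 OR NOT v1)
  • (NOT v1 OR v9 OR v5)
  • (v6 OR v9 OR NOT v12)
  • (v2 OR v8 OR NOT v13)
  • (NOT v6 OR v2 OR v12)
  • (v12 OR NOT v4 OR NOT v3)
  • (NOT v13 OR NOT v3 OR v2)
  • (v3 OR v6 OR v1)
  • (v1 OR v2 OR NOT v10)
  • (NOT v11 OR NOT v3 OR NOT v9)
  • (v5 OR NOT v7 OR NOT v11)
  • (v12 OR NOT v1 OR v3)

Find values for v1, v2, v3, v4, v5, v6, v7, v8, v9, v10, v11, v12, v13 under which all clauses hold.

v1=False, v2=True, v3=True, v4=True, v5=False, v6=False, v7=True, v8=False, v9=True, v10=False, v11=False, v12=True, v13=True

Check each clause:
  1. (NOT v10 OR NOT v13) — NOT v10 is true.
  2. (v2 OR v5 OR v11) — v2 is true.
  3. (NOT v2 OR v9) — v9 is true.
  4. (v11 OR v13 OR NOT v5) — NOT v5 is true.
  5. (v8 OR v7) — v7 is true.
  6. (NOT v6 OR v1) — NOT v6 is true.
  7. (NOT v5 OR v12) — NOT v5 is true.
  8. (v9 OR v1 OR v8) — v9 is true.
  9. (NOT v11 OR NOT v12 OR NOT v5) — NOT v5 is true.
  10. (v2 OR v1 OR NOT v13) — v2 is true.
  11. (NOT v4 OR NOT v1 OR NOT v8) — NOT v8 is true.
  12. (NOT v1 OR v5 OR v9) — v9 is true.
  13. (v9 OR NOT v12 OR v6) — v9 is true.
  14. (NOT v13 OR v2 OR v8) — v2 is true.
  15. (NOT v6 OR v2 OR v12) — v2 is true.
  16. (NOT v4 OR NOT v3 OR v12) — v12 is true.
  17. (NOT v3 OR v2 OR NOT v13) — v2 is true.
  18. (v3 OR v6 OR v1) — v3 is true.
  19. (NOT v10 OR v2 OR v1) — v2 is true.
  20. (NOT v3 OR NOT v9 OR NOT v11) — NOT v11 is true.
  21. (NOT v7 OR NOT v11 OR v5) — NOT v11 is true.
  22. (v3 OR NOT v1 OR v12) — v3 is true.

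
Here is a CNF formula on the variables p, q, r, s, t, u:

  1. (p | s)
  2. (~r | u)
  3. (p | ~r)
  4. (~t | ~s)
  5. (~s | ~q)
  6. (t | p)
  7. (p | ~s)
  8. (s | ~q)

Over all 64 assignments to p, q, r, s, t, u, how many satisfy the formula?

Case analysis on s and p:
  s=1, p=1: remaining (q,r,t,u) ∈ {(0,0,0,0); (0,0,0,1); (0,1,0,1)} — 3.
  s=1, p=0: a clause becomes empty — 0.
  s=0, p=1: t free; 3 ways for (q,r,u) × 2^1 = 6.
  s=0, p=0: a clause becomes empty — 0.
Total: 3 + 0 + 6 + 0 = 9.

9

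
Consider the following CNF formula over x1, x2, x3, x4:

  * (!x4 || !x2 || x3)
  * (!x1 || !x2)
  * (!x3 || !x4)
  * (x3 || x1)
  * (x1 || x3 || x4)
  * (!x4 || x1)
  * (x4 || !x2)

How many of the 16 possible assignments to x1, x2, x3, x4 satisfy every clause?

Satisfying assignments:
  x1=0 x2=0 x3=1 x4=0
  x1=1 x2=0 x3=0 x4=0
  x1=1 x2=0 x3=0 x4=1
  x1=1 x2=0 x3=1 x4=0
Count: 4.

4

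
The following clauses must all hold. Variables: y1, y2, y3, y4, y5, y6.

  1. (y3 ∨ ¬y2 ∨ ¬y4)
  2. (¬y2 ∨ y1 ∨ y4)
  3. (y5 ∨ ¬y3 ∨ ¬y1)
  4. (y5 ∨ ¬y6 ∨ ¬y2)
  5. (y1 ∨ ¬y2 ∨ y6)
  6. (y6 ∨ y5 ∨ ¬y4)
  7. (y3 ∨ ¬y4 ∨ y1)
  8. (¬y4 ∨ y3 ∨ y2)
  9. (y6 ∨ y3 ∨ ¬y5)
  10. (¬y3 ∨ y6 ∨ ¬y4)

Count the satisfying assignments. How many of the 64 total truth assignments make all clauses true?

Case analysis on y3 and y4:
  y3=T, y4=T: 5 of the 16 assignments to (y1,y2,y5,y6) work.
  y3=T, y4=F: y6 free; 4 ways for (y1,y2,y5) × 2^1 = 8.
  y3=F, y4=T: a clause becomes empty — 0.
  y3=F, y4=F: 8 of the 16 assignments to (y1,y2,y5,y6) work.
Total: 5 + 8 + 0 + 8 = 21.

21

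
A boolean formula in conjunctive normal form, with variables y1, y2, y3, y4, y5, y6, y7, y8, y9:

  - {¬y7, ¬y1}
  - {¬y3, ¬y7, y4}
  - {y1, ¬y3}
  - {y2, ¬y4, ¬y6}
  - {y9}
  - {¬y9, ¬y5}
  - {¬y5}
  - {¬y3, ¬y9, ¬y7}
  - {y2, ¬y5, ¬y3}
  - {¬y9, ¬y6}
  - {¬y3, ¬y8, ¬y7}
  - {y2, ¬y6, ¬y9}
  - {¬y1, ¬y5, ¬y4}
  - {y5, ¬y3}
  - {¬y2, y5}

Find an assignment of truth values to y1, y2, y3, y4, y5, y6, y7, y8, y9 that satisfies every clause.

y1=1, y2=0, y3=0, y4=1, y5=0, y6=0, y7=0, y8=0, y9=1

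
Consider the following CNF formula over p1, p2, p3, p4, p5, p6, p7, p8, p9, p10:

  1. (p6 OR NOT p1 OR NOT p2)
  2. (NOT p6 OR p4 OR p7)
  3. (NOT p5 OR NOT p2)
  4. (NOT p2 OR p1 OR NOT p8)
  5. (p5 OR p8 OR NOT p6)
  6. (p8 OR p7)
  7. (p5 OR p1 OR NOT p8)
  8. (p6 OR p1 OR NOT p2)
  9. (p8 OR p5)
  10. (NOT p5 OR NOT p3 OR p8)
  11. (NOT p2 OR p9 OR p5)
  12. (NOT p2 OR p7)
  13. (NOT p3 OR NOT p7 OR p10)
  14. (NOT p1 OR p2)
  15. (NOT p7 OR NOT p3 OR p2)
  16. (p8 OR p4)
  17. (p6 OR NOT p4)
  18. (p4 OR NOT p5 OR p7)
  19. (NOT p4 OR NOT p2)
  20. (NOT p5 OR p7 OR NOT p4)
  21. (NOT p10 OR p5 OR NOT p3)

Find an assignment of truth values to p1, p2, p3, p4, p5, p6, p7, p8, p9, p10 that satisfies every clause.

p1 = F, p2 = F, p3 = F, p4 = T, p5 = T, p6 = T, p7 = T, p8 = F, p9 = T, p10 = F

p3 occurs only negated in the remaining clauses — set p3 = False.
Pure literal: p9 appears only positively; assign p9 = True.
Branch on p1: take p1 = False.
Try p2 = False.
Set p4 = True and propagate.
  then p6 is forced to True.
The remaining clauses are satisfied by p5 = True, p7 = True, p8 = False, p10 = False.
Check each clause:
  1. (NOT p1 OR NOT p2 OR p6) — p6 is true.
  2. (p7 OR p4 OR NOT p6) — p4 is true.
  3. (NOT p5 OR NOT p2) — NOT p2 is true.
  4. (NOT p8 OR p1 OR NOT p2) — NOT p8 is true.
  5. (NOT p6 OR p8 OR p5) — p5 is true.
  6. (p7 OR p8) — p7 is true.
  7. (p1 OR NOT p8 OR p5) — NOT p8 is true.
  8. (p6 OR NOT p2 OR p1) — NOT p2 is true.
  9. (p5 OR p8) — p5 is true.
  10. (NOT p5 OR NOT p3 OR p8) — NOT p3 is true.
  11. (p5 OR NOT p2 OR p9) — p9 is true.
  12. (NOT p2 OR p7) — NOT p2 is true.
  13. (p10 OR NOT p7 OR NOT p3) — NOT p3 is true.
  14. (p2 OR NOT p1) — NOT p1 is true.
  15. (p2 OR NOT p7 OR NOT p3) — NOT p3 is true.
  16. (p4 OR p8) — p4 is true.
  17. (NOT p4 OR p6) — p6 is true.
  18. (p4 OR p7 OR NOT p5) — p4 is true.
  19. (NOT p4 OR NOT p2) — NOT p2 is true.
  20. (NOT p4 OR NOT p5 OR p7) — p7 is true.
  21. (p5 OR NOT p3 OR NOT p10) — NOT p3 is true.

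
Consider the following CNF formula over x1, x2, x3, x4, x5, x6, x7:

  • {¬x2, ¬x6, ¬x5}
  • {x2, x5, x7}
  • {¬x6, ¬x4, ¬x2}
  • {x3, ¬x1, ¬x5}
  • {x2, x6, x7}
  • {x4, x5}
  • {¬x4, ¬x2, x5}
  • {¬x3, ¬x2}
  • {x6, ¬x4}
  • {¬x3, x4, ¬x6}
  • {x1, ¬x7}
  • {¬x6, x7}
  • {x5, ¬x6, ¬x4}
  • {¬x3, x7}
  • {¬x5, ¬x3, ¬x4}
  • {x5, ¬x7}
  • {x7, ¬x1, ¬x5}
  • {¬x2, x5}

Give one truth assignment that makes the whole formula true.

x1=T, x2=F, x3=T, x4=F, x5=T, x6=F, x7=T

Check each clause:
  1. {¬x5, ¬x2, ¬x6} — ¬x6 is true.
  2. {x5, x2, x7} — x5 is true.
  3. {¬x6, ¬x4, ¬x2} — ¬x6 is true.
  4. {¬x5, x3, ¬x1} — x3 is true.
  5. {x6, x7, x2} — x7 is true.
  6. {x5, x4} — x5 is true.
  7. {¬x2, ¬x4, x5} — ¬x4 is true.
  8. {¬x3, ¬x2} — ¬x2 is true.
  9. {¬x4, x6} — ¬x4 is true.
  10. {x4, ¬x3, ¬x6} — ¬x6 is true.
  11. {x1, ¬x7} — x1 is true.
  12. {¬x6, x7} — ¬x6 is true.
  13. {x5, ¬x4, ¬x6} — ¬x6 is true.
  14. {¬x3, x7} — x7 is true.
  15. {¬x5, ¬x3, ¬x4} — ¬x4 is true.
  16. {¬x7, x5} — x5 is true.
  17. {x7, ¬x1, ¬x5} — x7 is true.
  18. {¬x2, x5} — x5 is true.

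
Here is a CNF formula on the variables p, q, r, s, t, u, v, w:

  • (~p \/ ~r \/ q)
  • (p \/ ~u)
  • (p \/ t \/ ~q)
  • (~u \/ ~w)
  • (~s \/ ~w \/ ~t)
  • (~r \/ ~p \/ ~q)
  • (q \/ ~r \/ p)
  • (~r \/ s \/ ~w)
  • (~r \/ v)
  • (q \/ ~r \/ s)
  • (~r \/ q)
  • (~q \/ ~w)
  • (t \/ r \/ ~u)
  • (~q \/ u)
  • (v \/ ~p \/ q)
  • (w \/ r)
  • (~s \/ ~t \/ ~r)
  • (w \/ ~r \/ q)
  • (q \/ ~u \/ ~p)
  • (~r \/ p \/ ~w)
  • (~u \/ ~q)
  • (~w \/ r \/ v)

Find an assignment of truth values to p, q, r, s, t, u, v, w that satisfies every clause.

v occurs only positively in the remaining clauses — set v = True.
Set p = True and propagate.
The remaining clauses are satisfied by q = False, r = False, s = False, t = True, u = False, w = True.

p = T  q = F  r = F  s = F  t = T  u = F  v = T  w = T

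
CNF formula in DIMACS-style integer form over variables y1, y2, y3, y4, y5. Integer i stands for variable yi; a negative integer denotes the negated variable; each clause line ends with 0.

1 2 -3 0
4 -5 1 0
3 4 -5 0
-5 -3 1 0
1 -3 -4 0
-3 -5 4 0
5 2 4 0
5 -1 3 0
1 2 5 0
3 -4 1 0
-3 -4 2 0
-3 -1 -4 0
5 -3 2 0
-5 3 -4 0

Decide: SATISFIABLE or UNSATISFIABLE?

SATISFIABLE

y2 occurs only positively in the remaining clauses — set y2 = True.
Try y1 = False.
The remaining clauses are satisfied by y3 = False, y4 = False, y5 = False.
Every clause has at least one true literal under this assignment.
So y1=False, y2=True, y3=False, y4=False, y5=False is a satisfying assignment.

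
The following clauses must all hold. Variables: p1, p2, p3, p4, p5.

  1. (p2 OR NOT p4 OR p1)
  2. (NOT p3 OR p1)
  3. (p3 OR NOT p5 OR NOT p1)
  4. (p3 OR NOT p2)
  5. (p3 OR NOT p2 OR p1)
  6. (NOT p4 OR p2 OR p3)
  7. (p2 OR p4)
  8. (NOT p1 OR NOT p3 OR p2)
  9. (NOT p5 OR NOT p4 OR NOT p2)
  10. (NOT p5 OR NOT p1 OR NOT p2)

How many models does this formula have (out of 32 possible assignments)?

Satisfying assignments:
  p1=1 p2=1 p3=1 p4=0 p5=0
  p1=1 p2=1 p3=1 p4=1 p5=0
Count: 2.

2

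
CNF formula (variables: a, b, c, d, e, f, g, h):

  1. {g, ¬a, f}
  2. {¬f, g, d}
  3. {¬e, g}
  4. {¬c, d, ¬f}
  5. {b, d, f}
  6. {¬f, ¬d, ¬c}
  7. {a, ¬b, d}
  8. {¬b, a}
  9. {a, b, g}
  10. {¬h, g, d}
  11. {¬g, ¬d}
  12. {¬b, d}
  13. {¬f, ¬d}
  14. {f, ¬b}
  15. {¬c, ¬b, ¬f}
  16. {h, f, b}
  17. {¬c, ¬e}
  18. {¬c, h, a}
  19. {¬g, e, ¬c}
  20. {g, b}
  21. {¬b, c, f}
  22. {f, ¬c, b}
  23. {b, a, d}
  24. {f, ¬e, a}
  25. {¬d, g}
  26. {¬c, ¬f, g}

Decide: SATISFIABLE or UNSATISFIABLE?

SATISFIABLE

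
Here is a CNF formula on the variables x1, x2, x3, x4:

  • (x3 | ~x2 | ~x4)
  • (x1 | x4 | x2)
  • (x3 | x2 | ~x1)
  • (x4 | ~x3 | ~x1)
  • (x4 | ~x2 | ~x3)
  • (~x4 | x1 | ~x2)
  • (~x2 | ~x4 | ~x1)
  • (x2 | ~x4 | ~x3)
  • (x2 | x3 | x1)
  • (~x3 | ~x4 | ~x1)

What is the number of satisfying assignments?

2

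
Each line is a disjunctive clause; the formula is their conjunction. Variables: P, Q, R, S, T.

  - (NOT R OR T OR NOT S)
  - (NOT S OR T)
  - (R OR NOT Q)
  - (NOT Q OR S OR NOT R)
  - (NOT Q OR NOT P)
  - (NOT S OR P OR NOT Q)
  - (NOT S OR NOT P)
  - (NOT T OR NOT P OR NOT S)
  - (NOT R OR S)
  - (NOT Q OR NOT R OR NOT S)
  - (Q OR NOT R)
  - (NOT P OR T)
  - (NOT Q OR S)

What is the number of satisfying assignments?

Satisfying assignments:
  P=F Q=F R=F S=F T=F
  P=F Q=F R=F S=F T=T
  P=F Q=F R=F S=T T=T
  P=T Q=F R=F S=F T=T
That's 4 in total.

4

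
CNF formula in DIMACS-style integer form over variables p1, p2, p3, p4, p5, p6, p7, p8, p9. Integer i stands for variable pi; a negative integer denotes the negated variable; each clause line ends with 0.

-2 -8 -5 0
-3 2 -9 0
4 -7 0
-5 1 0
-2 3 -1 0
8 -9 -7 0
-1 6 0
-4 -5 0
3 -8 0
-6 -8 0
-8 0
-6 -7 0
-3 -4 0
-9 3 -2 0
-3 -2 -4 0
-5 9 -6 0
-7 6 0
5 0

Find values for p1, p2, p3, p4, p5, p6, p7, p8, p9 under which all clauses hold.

p1=T  p2=T  p3=T  p4=F  p5=T  p6=T  p7=F  p8=F  p9=T

Check each clause:
  1. (¬p8 ∨ ¬p2 ∨ ¬p5) — ¬p8 is true.
  2. (¬p9 ∨ p2 ∨ ¬p3) — p2 is true.
  3. (p4 ∨ ¬p7) — ¬p7 is true.
  4. (p1 ∨ ¬p5) — p1 is true.
  5. (p3 ∨ ¬p1 ∨ ¬p2) — p3 is true.
  6. (p8 ∨ ¬p7 ∨ ¬p9) — ¬p7 is true.
  7. (p6 ∨ ¬p1) — p6 is true.
  8. (¬p4 ∨ ¬p5) — ¬p4 is true.
  9. (¬p8 ∨ p3) — ¬p8 is true.
  10. (¬p6 ∨ ¬p8) — ¬p8 is true.
  11. (¬p8) — ¬p8 is true.
  12. (¬p6 ∨ ¬p7) — ¬p7 is true.
  13. (¬p3 ∨ ¬p4) — ¬p4 is true.
  14. (p3 ∨ ¬p9 ∨ ¬p2) — p3 is true.
  15. (¬p2 ∨ ¬p3 ∨ ¬p4) — ¬p4 is true.
  16. (p9 ∨ ¬p5 ∨ ¬p6) — p9 is true.
  17. (¬p7 ∨ p6) — ¬p7 is true.
  18. (p5) — p5 is true.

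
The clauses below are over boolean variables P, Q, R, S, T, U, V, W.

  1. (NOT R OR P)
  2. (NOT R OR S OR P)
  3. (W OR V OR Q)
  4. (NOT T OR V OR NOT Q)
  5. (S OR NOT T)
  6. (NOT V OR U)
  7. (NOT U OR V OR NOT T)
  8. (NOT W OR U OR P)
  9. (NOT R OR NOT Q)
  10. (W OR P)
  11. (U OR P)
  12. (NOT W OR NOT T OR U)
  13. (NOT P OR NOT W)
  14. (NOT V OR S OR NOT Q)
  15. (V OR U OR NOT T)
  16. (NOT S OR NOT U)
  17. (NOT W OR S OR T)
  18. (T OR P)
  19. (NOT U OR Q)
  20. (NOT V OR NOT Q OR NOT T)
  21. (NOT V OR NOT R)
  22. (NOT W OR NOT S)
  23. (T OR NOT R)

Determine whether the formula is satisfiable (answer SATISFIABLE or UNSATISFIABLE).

SATISFIABLE

R occurs only negated in the remaining clauses — set R = False.
Set P = True and propagate.
  then W is forced to False.
Set Q = True and propagate.
The remaining clauses are satisfied by S = True, T = False, U = False, V = False.
Every clause has at least one true literal under this assignment.
So P = T, Q = T, R = F, S = T, T = F, U = F, V = F, W = F is a satisfying assignment.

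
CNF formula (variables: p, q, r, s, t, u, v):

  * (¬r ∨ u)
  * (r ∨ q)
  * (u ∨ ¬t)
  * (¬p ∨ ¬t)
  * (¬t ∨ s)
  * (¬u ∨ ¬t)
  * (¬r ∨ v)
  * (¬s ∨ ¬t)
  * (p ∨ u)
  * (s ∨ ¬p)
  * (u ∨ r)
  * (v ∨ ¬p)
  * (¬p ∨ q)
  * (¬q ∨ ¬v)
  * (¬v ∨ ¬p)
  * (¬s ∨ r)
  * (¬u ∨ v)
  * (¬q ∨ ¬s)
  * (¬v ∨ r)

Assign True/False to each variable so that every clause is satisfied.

t occurs only negated in the remaining clauses — set t = False.
Set p = False and propagate.
  then u is forced to True.
  then v is forced to True.
  then q is forced to False.
  then r is forced to True.
s is now unconstrained; take s = True.

p=False  q=False  r=True  s=True  t=False  u=True  v=True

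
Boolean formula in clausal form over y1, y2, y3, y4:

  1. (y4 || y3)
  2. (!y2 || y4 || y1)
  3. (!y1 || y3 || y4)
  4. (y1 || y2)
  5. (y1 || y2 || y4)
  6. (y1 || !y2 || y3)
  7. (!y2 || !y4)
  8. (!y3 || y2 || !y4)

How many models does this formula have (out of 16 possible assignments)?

3

Satisfying assignments:
  y1=1 y2=0 y3=0 y4=1
  y1=1 y2=0 y3=1 y4=0
  y1=1 y2=1 y3=1 y4=0
That's 3 in total.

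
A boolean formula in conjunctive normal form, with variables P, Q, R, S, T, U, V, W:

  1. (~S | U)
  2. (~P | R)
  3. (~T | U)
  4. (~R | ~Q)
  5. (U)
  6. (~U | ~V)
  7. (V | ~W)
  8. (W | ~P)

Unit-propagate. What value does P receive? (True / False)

False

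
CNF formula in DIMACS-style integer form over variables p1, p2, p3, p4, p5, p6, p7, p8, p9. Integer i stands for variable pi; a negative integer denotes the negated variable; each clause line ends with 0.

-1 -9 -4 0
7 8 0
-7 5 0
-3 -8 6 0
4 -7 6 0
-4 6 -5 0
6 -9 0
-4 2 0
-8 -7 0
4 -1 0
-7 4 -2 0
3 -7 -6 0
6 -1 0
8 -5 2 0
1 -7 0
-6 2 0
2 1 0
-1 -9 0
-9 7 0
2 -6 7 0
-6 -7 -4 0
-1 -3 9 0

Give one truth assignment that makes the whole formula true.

p1=F  p2=T  p3=T  p4=F  p5=T  p6=T  p7=F  p8=T  p9=F

Check each clause:
  1. {¬p1, ¬p4, ¬p9} — ¬p4 is true.
  2. {p7, p8} — p8 is true.
  3. {p5, ¬p7} — ¬p7 is true.
  4. {p6, ¬p3, ¬p8} — p6 is true.
  5. {p6, p4, ¬p7} — ¬p7 is true.
  6. {¬p4, p6, ¬p5} — ¬p4 is true.
  7. {¬p9, p6} — p6 is true.
  8. {¬p4, p2} — p2 is true.
  9. {¬p8, ¬p7} — ¬p7 is true.
  10. {¬p1, p4} — ¬p1 is true.
  11. {p4, ¬p7, ¬p2} — ¬p7 is true.
  12. {p3, ¬p7, ¬p6} — ¬p7 is true.
  13. {p6, ¬p1} — ¬p1 is true.
  14. {p2, ¬p5, p8} — p8 is true.
  15. {¬p7, p1} — ¬p7 is true.
  16. {¬p6, p2} — p2 is true.
  17. {p2, p1} — p2 is true.
  18. {¬p9, ¬p1} — ¬p1 is true.
  19. {p7, ¬p9} — ¬p9 is true.
  20. {p7, p2, ¬p6} — p2 is true.
  21. {¬p6, ¬p7, ¬p4} — ¬p7 is true.
  22. {¬p3, ¬p1, p9} — ¬p1 is true.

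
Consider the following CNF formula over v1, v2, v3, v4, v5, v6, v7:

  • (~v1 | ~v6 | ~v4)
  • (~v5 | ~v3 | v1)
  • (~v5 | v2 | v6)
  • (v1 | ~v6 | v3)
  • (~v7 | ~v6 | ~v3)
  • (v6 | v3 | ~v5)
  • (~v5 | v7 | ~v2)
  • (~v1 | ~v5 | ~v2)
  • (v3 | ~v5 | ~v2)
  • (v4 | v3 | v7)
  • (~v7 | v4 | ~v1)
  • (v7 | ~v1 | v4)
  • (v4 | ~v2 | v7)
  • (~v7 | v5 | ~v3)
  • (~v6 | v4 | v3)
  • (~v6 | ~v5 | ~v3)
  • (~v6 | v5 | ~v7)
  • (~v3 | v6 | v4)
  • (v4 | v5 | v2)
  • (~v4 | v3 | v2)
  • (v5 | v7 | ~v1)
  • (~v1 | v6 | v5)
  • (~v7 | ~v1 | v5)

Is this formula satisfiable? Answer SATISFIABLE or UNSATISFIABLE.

SATISFIABLE

Branch on v1: take v1 = False.
Try v2 = True.
Try v3 = True.
  then v5 is forced to False.
  then v7 is forced to False.
  then v4 is forced to True.
v6 is now unconstrained; take v6 = False.
So v1 = F  v2 = T  v3 = T  v4 = T  v5 = F  v6 = F  v7 = F is a satisfying assignment.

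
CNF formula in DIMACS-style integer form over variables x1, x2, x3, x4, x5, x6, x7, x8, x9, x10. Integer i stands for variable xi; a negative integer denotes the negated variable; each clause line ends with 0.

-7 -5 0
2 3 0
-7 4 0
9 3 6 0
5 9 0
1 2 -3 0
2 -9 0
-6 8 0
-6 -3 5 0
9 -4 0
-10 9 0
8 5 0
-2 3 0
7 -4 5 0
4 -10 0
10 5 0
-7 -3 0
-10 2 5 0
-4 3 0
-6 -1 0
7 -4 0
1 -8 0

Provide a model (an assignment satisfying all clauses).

x1=T, x2=T, x3=T, x4=F, x5=T, x6=F, x7=F, x8=T, x9=T, x10=F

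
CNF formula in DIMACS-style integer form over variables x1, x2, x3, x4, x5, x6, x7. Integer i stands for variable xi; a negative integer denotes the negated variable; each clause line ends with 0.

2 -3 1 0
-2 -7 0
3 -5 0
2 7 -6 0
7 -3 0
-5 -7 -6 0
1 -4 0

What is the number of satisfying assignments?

21

Split on x7, then x2.
  x7=1, x2=1: a clause becomes empty — 0.
  x7=1, x2=0: 12 of the 32 assignments to (x1,x3,x4,x5,x6) work.
  x7=0, x2=1: x6 free; 3 ways for (x1,x3,x4,x5) × 2^1 = 6.
  x7=0, x2=0: remaining (x1,x3,x4,x5,x6) ∈ {(0,0,0,0,0); (1,0,0,0,0); (1,0,1,0,0)} — 3.
Total: 0 + 12 + 6 + 3 = 21.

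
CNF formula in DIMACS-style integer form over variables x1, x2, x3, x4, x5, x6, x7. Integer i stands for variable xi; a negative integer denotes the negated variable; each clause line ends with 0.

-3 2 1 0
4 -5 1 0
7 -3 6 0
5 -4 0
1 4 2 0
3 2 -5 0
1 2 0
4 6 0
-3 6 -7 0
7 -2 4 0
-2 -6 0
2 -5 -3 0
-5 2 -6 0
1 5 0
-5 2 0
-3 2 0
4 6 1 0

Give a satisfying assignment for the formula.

x1=T, x2=F, x3=F, x4=F, x5=F, x6=T, x7=T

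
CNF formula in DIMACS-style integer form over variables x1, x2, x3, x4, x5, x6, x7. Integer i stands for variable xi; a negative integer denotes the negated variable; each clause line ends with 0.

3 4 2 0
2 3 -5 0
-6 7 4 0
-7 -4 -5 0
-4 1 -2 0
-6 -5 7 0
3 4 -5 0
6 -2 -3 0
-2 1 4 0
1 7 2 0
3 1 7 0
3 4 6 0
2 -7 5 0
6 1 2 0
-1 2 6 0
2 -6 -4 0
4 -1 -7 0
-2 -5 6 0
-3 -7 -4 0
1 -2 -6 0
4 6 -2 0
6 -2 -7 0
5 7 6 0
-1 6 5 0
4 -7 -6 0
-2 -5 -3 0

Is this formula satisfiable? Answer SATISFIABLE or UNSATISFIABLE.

Branch on x1: take x1 = True.
Branch on x2: take x2 = True.
Try x3 = False.
For the remaining variables, x4 = True, x5 = False, x6 = True, x7 = True works.
Every clause has at least one true literal under this assignment.
So x1 = True, x2 = True, x3 = False, x4 = True, x5 = False, x6 = True, x7 = True is a satisfying assignment.

SATISFIABLE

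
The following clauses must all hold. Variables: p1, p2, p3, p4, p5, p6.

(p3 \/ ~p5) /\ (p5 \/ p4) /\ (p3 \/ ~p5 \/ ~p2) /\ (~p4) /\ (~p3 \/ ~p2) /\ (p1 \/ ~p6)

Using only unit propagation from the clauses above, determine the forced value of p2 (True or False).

False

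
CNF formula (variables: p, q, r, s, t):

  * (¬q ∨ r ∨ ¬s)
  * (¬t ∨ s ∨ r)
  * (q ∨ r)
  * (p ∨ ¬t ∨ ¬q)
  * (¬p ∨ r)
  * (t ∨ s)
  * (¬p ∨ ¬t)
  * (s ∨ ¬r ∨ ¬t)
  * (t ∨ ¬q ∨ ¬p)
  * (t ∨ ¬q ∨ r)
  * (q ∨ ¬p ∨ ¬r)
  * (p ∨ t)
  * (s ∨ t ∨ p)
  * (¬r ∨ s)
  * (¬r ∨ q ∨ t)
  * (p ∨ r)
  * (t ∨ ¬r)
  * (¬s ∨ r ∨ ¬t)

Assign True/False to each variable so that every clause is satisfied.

Branch on p: take p = False.
  then t is forced to True.
  then q is forced to False.
  then r is forced to True.
  then s is forced to True.
Every clause has at least one true literal under this assignment.

p=F, q=F, r=T, s=T, t=T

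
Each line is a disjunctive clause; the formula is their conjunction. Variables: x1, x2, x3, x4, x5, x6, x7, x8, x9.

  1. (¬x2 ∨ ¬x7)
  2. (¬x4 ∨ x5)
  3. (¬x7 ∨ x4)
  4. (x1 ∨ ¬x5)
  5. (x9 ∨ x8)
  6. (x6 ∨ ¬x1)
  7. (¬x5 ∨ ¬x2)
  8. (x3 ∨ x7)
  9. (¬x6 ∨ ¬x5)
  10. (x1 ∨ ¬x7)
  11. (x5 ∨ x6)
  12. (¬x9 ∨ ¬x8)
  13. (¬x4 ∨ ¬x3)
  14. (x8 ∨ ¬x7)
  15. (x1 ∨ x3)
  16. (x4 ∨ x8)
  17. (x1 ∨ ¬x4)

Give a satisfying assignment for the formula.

x1=T, x2=T, x3=T, x4=F, x5=F, x6=T, x7=F, x8=T, x9=F

Check each clause:
  1. (¬x7 ∨ ¬x2) — ¬x7 is true.
  2. (x5 ∨ ¬x4) — ¬x4 is true.
  3. (¬x7 ∨ x4) — ¬x7 is true.
  4. (x1 ∨ ¬x5) — x1 is true.
  5. (x8 ∨ x9) — x8 is true.
  6. (x6 ∨ ¬x1) — x6 is true.
  7. (¬x2 ∨ ¬x5) — ¬x5 is true.
  8. (x7 ∨ x3) — x3 is true.
  9. (¬x5 ∨ ¬x6) — ¬x5 is true.
  10. (x1 ∨ ¬x7) — x1 is true.
  11. (x6 ∨ x5) — x6 is true.
  12. (¬x8 ∨ ¬x9) — ¬x9 is true.
  13. (¬x4 ∨ ¬x3) — ¬x4 is true.
  14. (x8 ∨ ¬x7) — x8 is true.
  15. (x3 ∨ x1) — x1 is true.
  16. (x4 ∨ x8) — x8 is true.
  17. (x1 ∨ ¬x4) — x1 is true.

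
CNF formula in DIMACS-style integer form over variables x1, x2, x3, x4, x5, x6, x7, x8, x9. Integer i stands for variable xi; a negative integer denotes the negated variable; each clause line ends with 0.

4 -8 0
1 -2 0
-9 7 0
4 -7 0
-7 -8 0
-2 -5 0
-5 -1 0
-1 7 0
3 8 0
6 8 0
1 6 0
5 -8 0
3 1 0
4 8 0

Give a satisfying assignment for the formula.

x2 occurs only negated in the remaining clauses — set x2 = False.
x3 occurs only positively in the remaining clauses — set x3 = True.
Branch on x1: take x1 = False.
  then x6 is forced to True.
Set x4 = True and propagate.
Branch on x5: take x5 = False.
  then x8 is forced to False.
The remaining clauses are satisfied by x7 = True, x9 = True.
Every clause has at least one true literal under this assignment.

x1=False, x2=False, x3=True, x4=True, x5=False, x6=True, x7=True, x8=False, x9=True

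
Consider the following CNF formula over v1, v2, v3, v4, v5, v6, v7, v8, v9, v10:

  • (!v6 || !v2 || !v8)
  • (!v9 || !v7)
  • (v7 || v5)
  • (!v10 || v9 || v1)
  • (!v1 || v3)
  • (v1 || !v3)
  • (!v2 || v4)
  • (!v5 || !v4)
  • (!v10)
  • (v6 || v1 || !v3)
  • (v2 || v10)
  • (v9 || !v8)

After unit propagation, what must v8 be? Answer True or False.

False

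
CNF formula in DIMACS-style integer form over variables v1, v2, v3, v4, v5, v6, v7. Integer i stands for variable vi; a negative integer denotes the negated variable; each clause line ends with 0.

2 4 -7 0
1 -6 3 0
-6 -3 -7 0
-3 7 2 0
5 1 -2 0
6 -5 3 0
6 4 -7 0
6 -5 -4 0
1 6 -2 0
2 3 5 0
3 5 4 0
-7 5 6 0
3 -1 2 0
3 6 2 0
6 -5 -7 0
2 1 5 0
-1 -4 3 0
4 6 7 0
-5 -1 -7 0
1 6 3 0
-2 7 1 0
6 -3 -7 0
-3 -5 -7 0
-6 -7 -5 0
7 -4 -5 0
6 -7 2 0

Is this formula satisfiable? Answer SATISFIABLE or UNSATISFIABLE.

Set v1 = True and propagate.
Try v2 = True.
The remaining clauses are satisfied by v3 = True, v4 = True, v5 = False, v6 = True, v7 = False.
Every clause has at least one true literal under this assignment.
So v1 = T, v2 = T, v3 = T, v4 = T, v5 = F, v6 = T, v7 = F is a satisfying assignment.

SATISFIABLE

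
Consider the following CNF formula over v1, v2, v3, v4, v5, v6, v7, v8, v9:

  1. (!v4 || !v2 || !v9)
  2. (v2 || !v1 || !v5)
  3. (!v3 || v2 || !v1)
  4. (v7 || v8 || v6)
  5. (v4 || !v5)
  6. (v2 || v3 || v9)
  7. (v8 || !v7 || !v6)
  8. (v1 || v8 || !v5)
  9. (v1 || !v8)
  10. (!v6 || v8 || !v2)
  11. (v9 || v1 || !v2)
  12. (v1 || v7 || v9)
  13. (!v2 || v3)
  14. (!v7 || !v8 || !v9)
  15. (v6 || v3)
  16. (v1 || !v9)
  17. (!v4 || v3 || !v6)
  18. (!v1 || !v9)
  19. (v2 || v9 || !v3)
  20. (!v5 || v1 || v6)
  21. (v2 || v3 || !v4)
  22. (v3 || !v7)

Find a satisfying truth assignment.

v1=T, v2=T, v3=T, v4=F, v5=F, v6=T, v7=F, v8=T, v9=F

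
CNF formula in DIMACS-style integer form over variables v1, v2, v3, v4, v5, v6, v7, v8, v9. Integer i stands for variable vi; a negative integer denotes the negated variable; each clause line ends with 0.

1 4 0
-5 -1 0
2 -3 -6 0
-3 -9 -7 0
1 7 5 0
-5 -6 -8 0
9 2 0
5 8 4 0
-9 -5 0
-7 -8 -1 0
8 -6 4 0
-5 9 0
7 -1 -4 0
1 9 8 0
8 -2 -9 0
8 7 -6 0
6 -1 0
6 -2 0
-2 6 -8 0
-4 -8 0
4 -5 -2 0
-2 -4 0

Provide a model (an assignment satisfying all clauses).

Pure literal: v3 appears only negated; assign v3 = False.
Try v1 = True.
  then v5 is forced to False.
  then v6 is forced to True.
Set v2 = False and propagate.
  then v9 is forced to True.
The remaining clauses are satisfied by v4 = True, v7 = True, v8 = False.
Check each clause:
  1. (v1 \/ v4) — v1 is true.
  2. (~v1 \/ ~v5) — ~v5 is true.
  3. (v2 \/ ~v6 \/ ~v3) — ~v3 is true.
  4. (~v9 \/ ~v3 \/ ~v7) — ~v3 is true.
  5. (v5 \/ v1 \/ v7) — v1 is true.
  6. (~v5 \/ ~v6 \/ ~v8) — ~v8 is true.
  7. (v9 \/ v2) — v9 is true.
  8. (v8 \/ v4 \/ v5) — v4 is true.
  9. (~v9 \/ ~v5) — ~v5 is true.
  10. (~v1 \/ ~v7 \/ ~v8) — ~v8 is true.
  11. (v8 \/ v4 \/ ~v6) — v4 is true.
  12. (v9 \/ ~v5) — v9 is true.
  13. (~v1 \/ v7 \/ ~v4) — v7 is true.
  14. (v1 \/ v8 \/ v9) — v9 is true.
  15. (~v9 \/ ~v2 \/ v8) — ~v2 is true.
  16. (~v6 \/ v8 \/ v7) — v7 is true.
  17. (~v1 \/ v6) — v6 is true.
  18. (~v2 \/ v6) — v6 is true.
  19. (~v2 \/ v6 \/ ~v8) — ~v8 is true.
  20. (~v8 \/ ~v4) — ~v8 is true.
  21. (~v2 \/ ~v5 \/ v4) — ~v5 is true.
  22. (~v2 \/ ~v4) — ~v2 is true.

v1 = T, v2 = F, v3 = F, v4 = T, v5 = F, v6 = T, v7 = T, v8 = F, v9 = T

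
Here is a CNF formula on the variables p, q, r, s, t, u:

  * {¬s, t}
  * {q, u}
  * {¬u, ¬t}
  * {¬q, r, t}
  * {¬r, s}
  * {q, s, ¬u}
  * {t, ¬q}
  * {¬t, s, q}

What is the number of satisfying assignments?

6

The models are:
  p=F q=T r=F s=F t=T u=F
  p=F q=T r=F s=T t=T u=F
  p=F q=T r=T s=T t=T u=F
  p=T q=T r=F s=F t=T u=F
  p=T q=T r=F s=T t=T u=F
  p=T q=T r=T s=T t=T u=F
Count: 6.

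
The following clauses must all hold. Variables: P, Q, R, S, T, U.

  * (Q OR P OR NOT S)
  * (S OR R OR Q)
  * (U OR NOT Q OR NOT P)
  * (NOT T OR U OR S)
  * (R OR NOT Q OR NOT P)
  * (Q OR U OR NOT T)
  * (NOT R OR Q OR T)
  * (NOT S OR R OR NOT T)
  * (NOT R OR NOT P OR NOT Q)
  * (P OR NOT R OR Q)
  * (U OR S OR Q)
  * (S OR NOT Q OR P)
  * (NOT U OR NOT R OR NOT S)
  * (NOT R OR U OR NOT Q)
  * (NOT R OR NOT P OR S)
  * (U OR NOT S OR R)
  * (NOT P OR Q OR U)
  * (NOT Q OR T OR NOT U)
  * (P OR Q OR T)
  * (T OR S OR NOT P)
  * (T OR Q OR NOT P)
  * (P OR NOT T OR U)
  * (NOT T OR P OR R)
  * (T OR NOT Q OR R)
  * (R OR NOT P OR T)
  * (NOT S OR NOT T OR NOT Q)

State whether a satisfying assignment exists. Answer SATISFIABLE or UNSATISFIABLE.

Q = True:
  R = True:
    propagation gives P=False, S=True, U=False; an empty clause results — contradiction.
  R = False:
    propagation gives P=False, S=True, T=False; an empty clause results — contradiction.
Q = False:
  P = True:
    R = True:
      propagation gives S=False; contradiction.
    R = False:
      propagation gives S=True; contradiction.
  P = False:
    propagation gives S=False, R=True; an empty clause results — contradiction.
Every branch closes, so no satisfying assignment exists.

UNSATISFIABLE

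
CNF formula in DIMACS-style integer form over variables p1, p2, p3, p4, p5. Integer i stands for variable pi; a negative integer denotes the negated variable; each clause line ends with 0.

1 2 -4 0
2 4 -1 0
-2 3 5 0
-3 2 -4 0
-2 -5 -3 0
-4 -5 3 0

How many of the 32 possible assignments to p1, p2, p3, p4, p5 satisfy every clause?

11

Split on p2, then p3.
  p2=T, p3=T: remaining (p1,p4,p5) ∈ {(F,F,F); (F,T,F); (T,F,F); (T,T,F)} — 4.
  p2=T, p3=F: remaining (p1,p4,p5) ∈ {(F,F,T); (T,F,T)} — 2.
  p2=F, p3=T: remaining (p1,p4,p5) ∈ {(F,F,F); (F,F,T)} — 2.
  p2=F, p3=F: remaining (p1,p4,p5) ∈ {(F,F,F); (F,F,T); (T,T,F)} — 3.
Total: 4 + 2 + 2 + 3 = 11.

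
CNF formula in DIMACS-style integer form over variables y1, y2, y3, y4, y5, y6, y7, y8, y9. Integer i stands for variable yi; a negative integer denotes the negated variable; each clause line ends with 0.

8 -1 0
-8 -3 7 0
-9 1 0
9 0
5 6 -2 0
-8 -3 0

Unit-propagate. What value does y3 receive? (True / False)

False

(y9) is a unit clause: y9 = True.
(y1 ∨ ¬y9): since y9 = True, the clause reduces to (y1). y1 = True.
(¬y1 ∨ y8): since y1 = True, the clause reduces to (y8). y8 = True.
(¬y3 ∨ ¬y8): since y8 = True, the clause reduces to (¬y3). y3 = False.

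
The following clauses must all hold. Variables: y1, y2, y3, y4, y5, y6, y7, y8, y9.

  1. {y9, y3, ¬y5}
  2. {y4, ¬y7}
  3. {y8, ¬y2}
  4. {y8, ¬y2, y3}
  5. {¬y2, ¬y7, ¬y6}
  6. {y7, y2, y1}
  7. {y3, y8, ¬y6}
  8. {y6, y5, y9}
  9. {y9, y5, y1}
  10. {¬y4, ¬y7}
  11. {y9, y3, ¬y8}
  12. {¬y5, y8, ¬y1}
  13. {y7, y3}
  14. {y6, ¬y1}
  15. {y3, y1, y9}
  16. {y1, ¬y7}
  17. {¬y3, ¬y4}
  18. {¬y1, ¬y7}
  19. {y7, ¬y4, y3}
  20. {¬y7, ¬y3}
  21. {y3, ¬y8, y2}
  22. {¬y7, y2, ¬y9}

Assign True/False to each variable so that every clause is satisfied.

y1 = F  y2 = T  y3 = T  y4 = F  y5 = T  y6 = T  y7 = F  y8 = T  y9 = T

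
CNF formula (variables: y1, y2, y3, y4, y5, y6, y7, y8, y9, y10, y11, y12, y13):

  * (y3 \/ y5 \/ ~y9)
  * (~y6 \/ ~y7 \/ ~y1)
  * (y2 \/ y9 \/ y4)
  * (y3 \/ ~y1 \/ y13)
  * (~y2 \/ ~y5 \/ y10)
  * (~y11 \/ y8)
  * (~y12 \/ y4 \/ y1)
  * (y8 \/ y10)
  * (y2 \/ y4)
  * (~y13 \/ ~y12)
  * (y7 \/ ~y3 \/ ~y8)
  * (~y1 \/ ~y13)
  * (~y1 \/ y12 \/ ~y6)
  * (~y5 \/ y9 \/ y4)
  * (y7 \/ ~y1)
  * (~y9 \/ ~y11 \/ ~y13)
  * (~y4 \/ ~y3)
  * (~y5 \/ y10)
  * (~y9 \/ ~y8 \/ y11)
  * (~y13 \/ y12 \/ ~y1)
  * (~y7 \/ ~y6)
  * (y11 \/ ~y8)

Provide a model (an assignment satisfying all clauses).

Pure literal: y6 appears only negated; assign y6 = False.
Pure literal: y10 appears only positively; assign y10 = True.
Branch on y1: take y1 = False.
Branch on y2: take y2 = True.
The remaining clauses are satisfied by y3 = False, y4 = False, y5 = False, y7 = True, y8 = True, y9 = False, y11 = True, y12 = False, y13 = True.
Every clause has at least one true literal under this assignment.
Check each clause:
  1. (~y9 \/ y5 \/ y3) — ~y9 is true.
  2. (~y7 \/ ~y1 \/ ~y6) — ~y6 is true.
  3. (y9 \/ y2 \/ y4) — y2 is true.
  4. (~y1 \/ y13 \/ y3) — y13 is true.
  5. (~y5 \/ y10 \/ ~y2) — y10 is true.
  6. (~y11 \/ y8) — y8 is true.
  7. (y4 \/ y1 \/ ~y12) — ~y12 is true.
  8. (y10 \/ y8) — y8 is true.
  9. (y2 \/ y4) — y2 is true.
  10. (~y13 \/ ~y12) — ~y12 is true.
  11. (~y3 \/ ~y8 \/ y7) — ~y3 is true.
  12. (~y13 \/ ~y1) — ~y1 is true.
  13. (~y1 \/ y12 \/ ~y6) — ~y6 is true.
  14. (~y5 \/ y4 \/ y9) — ~y5 is true.
  15. (~y1 \/ y7) — ~y1 is true.
  16. (~y11 \/ ~y13 \/ ~y9) — ~y9 is true.
  17. (~y4 \/ ~y3) — ~y4 is true.
  18. (~y5 \/ y10) — y10 is true.
  19. (y11 \/ ~y9 \/ ~y8) — y11 is true.
  20. (y12 \/ ~y13 \/ ~y1) — ~y1 is true.
  21. (~y7 \/ ~y6) — ~y6 is true.
  22. (~y8 \/ y11) — y11 is true.

y1 = F, y2 = T, y3 = F, y4 = F, y5 = F, y6 = F, y7 = T, y8 = T, y9 = F, y10 = T, y11 = T, y12 = F, y13 = T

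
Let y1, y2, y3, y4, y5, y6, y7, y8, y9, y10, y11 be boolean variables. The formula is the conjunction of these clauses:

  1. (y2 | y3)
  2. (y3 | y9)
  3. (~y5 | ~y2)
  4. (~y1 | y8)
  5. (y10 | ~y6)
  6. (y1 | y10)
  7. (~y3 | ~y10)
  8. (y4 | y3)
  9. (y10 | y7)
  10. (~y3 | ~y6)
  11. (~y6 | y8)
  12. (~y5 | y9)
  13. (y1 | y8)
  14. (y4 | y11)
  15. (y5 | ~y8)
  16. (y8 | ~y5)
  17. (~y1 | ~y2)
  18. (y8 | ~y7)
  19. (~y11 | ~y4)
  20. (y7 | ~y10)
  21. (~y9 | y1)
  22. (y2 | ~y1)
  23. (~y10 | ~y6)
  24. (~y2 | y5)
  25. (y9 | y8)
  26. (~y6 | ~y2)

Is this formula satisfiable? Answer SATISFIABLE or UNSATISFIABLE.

y8 = True:
  propagation gives y5=True, y2=False, y3=True, y10=False; an empty clause results — contradiction.
y8 = False:
  propagation gives y1=False; an empty clause results — contradiction.
Every branch closes, so no satisfying assignment exists.

UNSATISFIABLE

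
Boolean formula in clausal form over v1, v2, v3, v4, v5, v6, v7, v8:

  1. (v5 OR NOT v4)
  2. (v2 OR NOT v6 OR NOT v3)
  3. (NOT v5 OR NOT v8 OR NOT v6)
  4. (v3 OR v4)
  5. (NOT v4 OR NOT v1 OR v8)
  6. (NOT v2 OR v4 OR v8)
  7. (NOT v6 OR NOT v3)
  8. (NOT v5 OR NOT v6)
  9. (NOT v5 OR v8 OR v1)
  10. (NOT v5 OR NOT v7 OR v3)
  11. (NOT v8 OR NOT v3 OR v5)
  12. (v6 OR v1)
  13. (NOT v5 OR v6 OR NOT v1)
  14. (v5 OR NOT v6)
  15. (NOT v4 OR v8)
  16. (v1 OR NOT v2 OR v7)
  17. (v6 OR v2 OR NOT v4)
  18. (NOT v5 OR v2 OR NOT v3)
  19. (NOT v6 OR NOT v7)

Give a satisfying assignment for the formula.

Try v1 = True.
Set v2 = False and propagate.
For the remaining variables, v3 = True, v4 = False, v5 = False, v6 = False, v7 = True, v8 = False works.

v1 = T, v2 = F, v3 = T, v4 = F, v5 = F, v6 = F, v7 = T, v8 = F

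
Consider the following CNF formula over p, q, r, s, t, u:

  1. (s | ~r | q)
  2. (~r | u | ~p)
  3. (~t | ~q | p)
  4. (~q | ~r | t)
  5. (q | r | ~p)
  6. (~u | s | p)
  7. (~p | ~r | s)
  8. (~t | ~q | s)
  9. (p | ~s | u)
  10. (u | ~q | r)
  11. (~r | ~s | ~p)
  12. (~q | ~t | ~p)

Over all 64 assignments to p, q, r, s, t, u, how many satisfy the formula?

Split on p, then q.
  p=1, q=1: remaining (r,s,t,u) ∈ {(0,0,0,1); (0,1,0,1)} — 2.
  p=1, q=0: a clause becomes empty — 0.
  p=0, q=1: remaining (r,s,t,u) ∈ {(0,1,0,1)} — 1.
  p=0, q=0: t free; 3 ways for (r,s,u) × 2^1 = 6.
Total: 2 + 0 + 1 + 6 = 9.

9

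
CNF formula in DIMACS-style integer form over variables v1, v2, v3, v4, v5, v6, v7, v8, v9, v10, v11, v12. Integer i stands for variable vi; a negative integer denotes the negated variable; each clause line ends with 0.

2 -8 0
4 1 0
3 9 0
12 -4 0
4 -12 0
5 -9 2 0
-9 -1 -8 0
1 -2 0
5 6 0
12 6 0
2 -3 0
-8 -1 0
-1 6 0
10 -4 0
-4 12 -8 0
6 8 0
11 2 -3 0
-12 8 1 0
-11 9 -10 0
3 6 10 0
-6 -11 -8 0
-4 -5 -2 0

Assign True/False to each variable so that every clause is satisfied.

v1=T  v2=T  v3=T  v4=F  v5=F  v6=T  v7=F  v8=F  v9=T  v10=T  v11=F  v12=F

Branch on v1: take v1 = True.
  then v8 is forced to False.
  then v6 is forced to True.
Set v2 = True and propagate.
The remaining clauses are satisfied by v3 = True, v4 = False, v5 = False, v7 = False, v9 = True, v10 = True, v11 = False, v12 = False.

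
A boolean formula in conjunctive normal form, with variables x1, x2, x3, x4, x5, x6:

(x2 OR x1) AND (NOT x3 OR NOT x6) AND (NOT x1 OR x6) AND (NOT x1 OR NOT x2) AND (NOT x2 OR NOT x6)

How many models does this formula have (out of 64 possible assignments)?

12

Split on x1, then x2.
  x1=T, x2=T: a clause becomes empty — 0.
  x1=T, x2=F: remaining (x3,x4,x5,x6) ∈ {(F,F,F,T); (F,F,T,T); (F,T,F,T); (F,T,T,T)} — 4.
  x1=F, x2=T: forces x6=F; x3, x4, x5 free → 2^3 = 8.
  x1=F, x2=F: a clause becomes empty — 0.
Total: 0 + 4 + 8 + 0 = 12.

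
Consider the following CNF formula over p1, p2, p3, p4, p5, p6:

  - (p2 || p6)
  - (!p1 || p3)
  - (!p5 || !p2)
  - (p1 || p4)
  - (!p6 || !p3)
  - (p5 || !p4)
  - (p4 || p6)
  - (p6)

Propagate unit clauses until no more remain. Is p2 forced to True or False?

(p6) stands alone — p6 = True.
(!p6 || !p3): since p6 = True, the clause reduces to (!p3). p3 = False.
From (!p1 || p3) and p3 = False: p1 = False.
In (p1 || p4), p1 is now false; p4 must hold, so p4 = True.
(!p4 || p5) with p4 = True leaves only p5, so p5 = True.
From (!p2 || !p5) and p5 = True: p2 = False.

False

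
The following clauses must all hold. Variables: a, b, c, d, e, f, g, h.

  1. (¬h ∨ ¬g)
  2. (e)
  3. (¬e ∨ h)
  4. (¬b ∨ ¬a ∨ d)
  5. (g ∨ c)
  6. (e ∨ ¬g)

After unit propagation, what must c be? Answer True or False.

True

(e) stands alone — e = True.
In (h ∨ ¬e), ¬e is now false; h must hold, so h = True.
(¬h ∨ ¬g) with h = True leaves only ¬g, so g = False.
(g ∨ c) with g = False leaves only c, so c = True.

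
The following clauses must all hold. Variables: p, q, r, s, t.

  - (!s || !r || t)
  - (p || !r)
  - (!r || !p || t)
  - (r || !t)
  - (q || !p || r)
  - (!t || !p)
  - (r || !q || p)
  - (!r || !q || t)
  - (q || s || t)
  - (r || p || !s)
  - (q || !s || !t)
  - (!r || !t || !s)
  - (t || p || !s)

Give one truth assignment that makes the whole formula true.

p=T, q=T, r=F, s=T, t=F

Set p = True and propagate.
  then t is forced to False.
  then r is forced to False.
  then q is forced to True.
s is now unconstrained; take s = True.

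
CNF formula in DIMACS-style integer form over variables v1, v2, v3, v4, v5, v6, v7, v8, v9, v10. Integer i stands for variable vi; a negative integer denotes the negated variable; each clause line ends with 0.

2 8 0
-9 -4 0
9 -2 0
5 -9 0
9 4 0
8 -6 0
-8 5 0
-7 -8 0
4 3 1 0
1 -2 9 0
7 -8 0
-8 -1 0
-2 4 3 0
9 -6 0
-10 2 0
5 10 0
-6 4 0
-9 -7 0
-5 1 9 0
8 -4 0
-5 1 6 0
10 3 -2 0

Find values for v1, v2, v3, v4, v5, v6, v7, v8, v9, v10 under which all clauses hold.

v1=1, v2=1, v3=1, v4=0, v5=1, v6=0, v7=0, v8=0, v9=1, v10=1

Pure literal: v3 appears only positively; assign v3 = True.
Try v1 = True.
  then v8 is forced to False.
  then v2 is forced to True.
  then v9 is forced to True.
  then v4 is forced to False.
  then v5 is forced to True.
  then v6 is forced to False.
  then v7 is forced to False.
v10 is now unconstrained; take v10 = True.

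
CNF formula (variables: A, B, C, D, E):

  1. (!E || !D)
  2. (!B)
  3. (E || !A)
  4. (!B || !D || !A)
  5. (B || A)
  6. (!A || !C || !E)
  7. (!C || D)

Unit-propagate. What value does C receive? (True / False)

(!B) stands alone — B = False.
(A || B): since B = False, the clause reduces to (A). A = True.
(E || !A) with A = True leaves only E, so E = True.
From (!E || !D) and E = True: D = False.
(!E || !A || !C) with E = True, A = True leaves only !C, so C = False.

False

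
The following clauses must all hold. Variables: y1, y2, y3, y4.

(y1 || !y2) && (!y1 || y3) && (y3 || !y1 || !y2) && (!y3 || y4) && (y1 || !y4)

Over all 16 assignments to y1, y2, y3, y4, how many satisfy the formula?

3

Satisfying assignments:
  y1=0 y2=0 y3=0 y4=0
  y1=1 y2=0 y3=1 y4=1
  y1=1 y2=1 y3=1 y4=1
Count: 3.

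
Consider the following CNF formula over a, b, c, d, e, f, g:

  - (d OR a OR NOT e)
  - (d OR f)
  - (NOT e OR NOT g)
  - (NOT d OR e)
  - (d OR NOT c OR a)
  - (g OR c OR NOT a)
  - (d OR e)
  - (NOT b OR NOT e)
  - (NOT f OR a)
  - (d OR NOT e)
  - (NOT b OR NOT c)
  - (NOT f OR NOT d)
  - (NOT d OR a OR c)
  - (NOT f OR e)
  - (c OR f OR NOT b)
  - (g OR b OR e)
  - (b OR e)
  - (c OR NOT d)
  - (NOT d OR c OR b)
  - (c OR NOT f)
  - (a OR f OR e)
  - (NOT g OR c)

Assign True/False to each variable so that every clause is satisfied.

a = False, b = False, c = True, d = True, e = True, f = False, g = False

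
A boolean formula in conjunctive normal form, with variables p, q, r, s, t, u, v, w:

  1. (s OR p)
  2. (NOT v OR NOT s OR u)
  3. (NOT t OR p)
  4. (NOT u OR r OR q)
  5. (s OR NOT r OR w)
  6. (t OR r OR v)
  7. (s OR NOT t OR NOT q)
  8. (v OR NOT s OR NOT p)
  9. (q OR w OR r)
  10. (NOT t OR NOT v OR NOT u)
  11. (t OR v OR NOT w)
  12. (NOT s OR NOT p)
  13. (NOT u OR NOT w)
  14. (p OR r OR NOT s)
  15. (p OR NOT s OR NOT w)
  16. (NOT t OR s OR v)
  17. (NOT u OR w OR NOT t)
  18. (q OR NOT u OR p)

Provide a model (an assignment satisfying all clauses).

p = False, q = True, r = True, s = True, t = False, u = True, v = True, w = False

Branch on p: take p = False.
  then s is forced to True.
  then t is forced to False.
  then r is forced to True.
  then w is forced to False.
Try q = True.
Branch on u: take u = True.
v is now unconstrained; take v = True.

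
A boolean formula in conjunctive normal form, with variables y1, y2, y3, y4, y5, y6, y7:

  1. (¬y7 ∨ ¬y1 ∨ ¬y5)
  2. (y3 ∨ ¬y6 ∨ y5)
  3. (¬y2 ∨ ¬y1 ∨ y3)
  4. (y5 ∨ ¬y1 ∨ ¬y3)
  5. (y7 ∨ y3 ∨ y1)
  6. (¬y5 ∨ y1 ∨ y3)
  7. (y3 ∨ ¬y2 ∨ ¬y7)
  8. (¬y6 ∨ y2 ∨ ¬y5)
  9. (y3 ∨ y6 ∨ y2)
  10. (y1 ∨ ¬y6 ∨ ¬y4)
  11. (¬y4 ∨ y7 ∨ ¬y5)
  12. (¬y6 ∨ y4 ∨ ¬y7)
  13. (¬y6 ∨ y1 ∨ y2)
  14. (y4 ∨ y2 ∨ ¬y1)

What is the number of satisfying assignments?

Case analysis on y1 and y3:
  y1=1, y3=1: remaining (y2,y4,y5,y6,y7) ∈ {(1,0,1,0,0); (1,0,1,1,0)} — 2.
  y1=1, y3=0: a clause becomes empty — 0.
  y1=0, y3=1: 16 of the 32 assignments to (y2,y4,y5,y6,y7) work.
  y1=0, y3=0: a clause becomes empty — 0.
Total: 2 + 0 + 16 + 0 = 18.

18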